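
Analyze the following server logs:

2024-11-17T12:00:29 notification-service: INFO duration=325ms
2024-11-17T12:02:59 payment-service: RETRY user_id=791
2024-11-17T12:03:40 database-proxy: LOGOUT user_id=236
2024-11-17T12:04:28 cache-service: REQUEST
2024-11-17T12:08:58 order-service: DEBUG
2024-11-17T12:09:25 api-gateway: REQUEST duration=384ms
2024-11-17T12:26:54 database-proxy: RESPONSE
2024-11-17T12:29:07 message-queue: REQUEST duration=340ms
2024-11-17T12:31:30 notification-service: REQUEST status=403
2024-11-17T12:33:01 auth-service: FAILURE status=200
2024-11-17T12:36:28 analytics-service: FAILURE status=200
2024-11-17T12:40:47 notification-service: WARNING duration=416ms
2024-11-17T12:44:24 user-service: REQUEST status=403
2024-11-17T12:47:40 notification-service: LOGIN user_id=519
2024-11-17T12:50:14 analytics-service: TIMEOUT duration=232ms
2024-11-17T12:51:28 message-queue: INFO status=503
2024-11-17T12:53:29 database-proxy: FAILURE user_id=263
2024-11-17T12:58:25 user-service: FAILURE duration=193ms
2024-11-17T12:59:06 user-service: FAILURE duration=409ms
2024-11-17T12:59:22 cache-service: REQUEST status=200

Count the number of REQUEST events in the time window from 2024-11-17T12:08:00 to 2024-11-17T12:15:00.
1

To count events in the time window:

1. Window boundaries: 2024-11-17T12:08:00 to 2024-11-17T12:15:00
2. Filter for REQUEST events within this window
3. Count matching events: 1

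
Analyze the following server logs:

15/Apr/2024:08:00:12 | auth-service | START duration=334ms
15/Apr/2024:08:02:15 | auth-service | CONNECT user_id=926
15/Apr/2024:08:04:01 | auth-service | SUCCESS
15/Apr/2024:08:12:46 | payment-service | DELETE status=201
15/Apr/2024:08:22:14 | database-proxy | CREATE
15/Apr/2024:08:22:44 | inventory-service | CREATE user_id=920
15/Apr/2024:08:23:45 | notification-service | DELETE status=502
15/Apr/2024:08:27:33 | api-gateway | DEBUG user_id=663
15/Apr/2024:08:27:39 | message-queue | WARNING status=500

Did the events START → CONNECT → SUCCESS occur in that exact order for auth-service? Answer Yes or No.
Yes

To verify sequence order:

1. Find all events in sequence START → CONNECT → SUCCESS for auth-service
2. Extract their timestamps
3. Check if timestamps are in ascending order
4. Result: Yes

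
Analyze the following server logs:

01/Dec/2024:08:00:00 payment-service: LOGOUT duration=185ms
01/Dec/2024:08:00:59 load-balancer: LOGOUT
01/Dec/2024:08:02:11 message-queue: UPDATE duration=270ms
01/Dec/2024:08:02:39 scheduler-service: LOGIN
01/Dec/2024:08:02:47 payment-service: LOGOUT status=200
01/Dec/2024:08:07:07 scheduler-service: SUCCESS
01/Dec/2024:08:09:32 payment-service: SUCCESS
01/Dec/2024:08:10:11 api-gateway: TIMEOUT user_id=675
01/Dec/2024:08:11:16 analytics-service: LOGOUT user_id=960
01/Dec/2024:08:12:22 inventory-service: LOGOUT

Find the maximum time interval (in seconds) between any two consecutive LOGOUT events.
509

To find the longest gap:

1. Extract all LOGOUT events in chronological order
2. Calculate time differences between consecutive events
3. Find the maximum difference
4. Longest gap: 509 seconds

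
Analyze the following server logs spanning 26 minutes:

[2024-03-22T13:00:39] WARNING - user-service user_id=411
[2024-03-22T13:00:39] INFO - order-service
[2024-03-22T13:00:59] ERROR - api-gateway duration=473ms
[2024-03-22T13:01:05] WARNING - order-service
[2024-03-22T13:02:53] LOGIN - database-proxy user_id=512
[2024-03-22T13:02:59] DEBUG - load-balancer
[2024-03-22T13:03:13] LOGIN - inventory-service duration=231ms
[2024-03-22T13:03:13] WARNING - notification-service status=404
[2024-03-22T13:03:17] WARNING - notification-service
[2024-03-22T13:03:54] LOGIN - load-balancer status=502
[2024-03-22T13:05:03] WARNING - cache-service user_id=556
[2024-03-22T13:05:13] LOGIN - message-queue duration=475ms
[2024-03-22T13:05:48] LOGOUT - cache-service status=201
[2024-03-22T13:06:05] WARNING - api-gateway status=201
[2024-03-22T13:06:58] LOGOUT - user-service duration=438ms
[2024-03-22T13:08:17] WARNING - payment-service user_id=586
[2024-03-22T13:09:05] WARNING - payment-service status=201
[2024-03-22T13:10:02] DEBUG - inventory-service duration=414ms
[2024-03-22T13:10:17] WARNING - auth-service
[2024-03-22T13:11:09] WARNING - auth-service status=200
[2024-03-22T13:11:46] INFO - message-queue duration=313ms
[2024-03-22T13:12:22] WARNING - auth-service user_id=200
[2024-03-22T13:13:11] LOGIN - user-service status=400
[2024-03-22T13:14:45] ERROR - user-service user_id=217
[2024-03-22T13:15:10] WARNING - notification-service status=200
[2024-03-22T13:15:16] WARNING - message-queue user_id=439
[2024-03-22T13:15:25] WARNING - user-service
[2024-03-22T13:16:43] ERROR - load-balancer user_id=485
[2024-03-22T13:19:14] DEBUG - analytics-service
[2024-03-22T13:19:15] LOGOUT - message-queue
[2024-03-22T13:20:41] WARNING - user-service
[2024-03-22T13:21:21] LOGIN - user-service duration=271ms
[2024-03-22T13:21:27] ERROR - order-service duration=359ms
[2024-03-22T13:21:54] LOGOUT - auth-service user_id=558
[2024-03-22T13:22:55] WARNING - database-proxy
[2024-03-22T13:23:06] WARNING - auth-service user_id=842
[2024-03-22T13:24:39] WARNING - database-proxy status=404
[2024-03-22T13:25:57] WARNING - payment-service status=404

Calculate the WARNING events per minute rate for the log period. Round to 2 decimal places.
0.73

To calculate the rate:

1. Count total WARNING events: 19
2. Total time period: 26 minutes
3. Rate = 19 / 26 = 0.73 events per minute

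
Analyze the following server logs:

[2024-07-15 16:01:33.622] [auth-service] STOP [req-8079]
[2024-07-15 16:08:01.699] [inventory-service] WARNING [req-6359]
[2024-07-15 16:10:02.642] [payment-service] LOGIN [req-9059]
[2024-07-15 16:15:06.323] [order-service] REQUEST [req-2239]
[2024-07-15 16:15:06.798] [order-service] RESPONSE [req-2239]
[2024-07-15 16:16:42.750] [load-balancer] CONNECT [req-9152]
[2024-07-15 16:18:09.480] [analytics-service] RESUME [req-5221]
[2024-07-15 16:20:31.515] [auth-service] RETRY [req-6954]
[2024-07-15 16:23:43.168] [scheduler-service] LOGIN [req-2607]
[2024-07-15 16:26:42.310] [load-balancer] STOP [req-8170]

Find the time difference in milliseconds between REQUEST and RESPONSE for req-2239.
475

To calculate latency:

1. Find REQUEST with id req-2239: 2024-07-15 16:15:06.323
2. Find RESPONSE with id req-2239: 2024-07-15 16:15:06.798
3. Latency: 2024-07-15 16:15:06.798 - 2024-07-15 16:15:06.323 = 475ms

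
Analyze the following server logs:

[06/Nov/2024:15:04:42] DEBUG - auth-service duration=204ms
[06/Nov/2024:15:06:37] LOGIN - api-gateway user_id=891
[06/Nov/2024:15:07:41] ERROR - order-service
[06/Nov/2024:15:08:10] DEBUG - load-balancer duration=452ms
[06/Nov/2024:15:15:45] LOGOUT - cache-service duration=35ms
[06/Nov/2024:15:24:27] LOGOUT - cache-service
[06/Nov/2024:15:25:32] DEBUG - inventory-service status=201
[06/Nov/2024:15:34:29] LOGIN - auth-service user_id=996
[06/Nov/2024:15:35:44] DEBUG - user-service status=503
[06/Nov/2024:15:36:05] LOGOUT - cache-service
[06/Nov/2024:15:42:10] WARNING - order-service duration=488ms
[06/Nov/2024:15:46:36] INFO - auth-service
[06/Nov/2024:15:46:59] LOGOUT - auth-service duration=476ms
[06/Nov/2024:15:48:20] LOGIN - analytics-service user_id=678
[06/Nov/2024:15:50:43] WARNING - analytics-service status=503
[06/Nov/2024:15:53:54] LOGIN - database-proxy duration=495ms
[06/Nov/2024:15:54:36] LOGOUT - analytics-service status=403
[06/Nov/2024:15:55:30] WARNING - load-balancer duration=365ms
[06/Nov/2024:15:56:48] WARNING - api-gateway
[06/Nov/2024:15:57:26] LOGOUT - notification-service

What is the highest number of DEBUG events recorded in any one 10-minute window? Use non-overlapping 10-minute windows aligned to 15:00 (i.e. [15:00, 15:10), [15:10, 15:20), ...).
2

To find the burst window:

1. Divide the log period into non-overlapping 10-minute windows starting at 15:00
2. Count DEBUG events in each window
3. Find the window with maximum count
4. Maximum events in a window: 2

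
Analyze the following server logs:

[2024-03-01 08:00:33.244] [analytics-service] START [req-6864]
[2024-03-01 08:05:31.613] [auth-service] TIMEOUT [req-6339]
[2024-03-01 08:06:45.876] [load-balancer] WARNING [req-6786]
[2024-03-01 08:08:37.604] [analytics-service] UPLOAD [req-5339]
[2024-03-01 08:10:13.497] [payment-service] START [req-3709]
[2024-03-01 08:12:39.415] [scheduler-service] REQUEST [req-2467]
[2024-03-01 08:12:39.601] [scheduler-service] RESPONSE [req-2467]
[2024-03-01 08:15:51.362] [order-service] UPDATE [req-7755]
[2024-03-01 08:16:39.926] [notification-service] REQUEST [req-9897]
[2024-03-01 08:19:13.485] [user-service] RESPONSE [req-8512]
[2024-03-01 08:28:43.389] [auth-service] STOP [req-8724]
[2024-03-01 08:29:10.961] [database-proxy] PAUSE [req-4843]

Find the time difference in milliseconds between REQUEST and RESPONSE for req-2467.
186

To calculate latency:

1. Find REQUEST with id req-2467: 2024-03-01 08:12:39.415
2. Find RESPONSE with id req-2467: 2024-03-01 08:12:39.601
3. Latency: 2024-03-01 08:12:39.601 - 2024-03-01 08:12:39.415 = 186ms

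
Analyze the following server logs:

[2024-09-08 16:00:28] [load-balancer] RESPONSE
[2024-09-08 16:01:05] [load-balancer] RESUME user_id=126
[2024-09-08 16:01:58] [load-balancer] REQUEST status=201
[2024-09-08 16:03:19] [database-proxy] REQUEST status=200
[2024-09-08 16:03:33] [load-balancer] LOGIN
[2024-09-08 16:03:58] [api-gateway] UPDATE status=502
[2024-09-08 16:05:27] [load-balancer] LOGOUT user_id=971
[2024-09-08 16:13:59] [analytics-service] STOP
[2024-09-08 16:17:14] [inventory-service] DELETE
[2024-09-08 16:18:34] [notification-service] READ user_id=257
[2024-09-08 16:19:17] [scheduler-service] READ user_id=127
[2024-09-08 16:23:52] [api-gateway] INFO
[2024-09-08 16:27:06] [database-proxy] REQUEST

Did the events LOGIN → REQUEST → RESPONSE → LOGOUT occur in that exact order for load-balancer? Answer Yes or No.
No

To verify sequence order:

1. Find all events in sequence LOGIN → REQUEST → RESPONSE → LOGOUT for load-balancer
2. Extract their timestamps
3. Check if timestamps are in ascending order
4. Result: No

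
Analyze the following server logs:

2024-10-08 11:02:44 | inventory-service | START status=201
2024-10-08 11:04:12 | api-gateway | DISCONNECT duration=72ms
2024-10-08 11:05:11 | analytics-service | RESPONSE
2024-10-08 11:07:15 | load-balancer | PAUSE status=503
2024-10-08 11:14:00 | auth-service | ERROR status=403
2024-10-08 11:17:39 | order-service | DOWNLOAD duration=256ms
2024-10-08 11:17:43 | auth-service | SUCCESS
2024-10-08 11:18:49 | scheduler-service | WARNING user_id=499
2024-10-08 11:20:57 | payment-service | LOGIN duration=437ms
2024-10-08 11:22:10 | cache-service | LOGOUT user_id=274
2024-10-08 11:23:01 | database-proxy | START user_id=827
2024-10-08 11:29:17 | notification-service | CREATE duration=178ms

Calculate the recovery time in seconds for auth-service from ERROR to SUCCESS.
223

To calculate recovery time:

1. Find ERROR event for auth-service: 2024-10-08 11:14:00
2. Find next SUCCESS event for auth-service: 2024-10-08 11:17:43
3. Recovery time: 2024-10-08 11:17:43 - 2024-10-08 11:14:00 = 223 seconds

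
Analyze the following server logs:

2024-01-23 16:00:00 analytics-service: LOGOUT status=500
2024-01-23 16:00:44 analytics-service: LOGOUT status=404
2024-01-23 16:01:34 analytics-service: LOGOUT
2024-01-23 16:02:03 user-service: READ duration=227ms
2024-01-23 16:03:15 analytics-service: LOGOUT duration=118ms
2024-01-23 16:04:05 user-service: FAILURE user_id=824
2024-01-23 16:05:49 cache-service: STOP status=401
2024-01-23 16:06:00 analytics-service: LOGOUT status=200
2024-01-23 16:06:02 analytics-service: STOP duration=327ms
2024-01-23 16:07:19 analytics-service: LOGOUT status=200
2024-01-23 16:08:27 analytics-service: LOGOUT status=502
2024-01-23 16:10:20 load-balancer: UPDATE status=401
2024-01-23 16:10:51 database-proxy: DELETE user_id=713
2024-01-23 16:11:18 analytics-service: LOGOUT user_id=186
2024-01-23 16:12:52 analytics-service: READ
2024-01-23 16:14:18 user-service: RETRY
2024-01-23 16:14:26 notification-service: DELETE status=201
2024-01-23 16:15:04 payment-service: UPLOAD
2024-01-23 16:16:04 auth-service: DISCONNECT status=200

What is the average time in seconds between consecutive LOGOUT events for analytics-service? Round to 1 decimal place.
96.9

To calculate average interval:

1. Find all LOGOUT events for analytics-service in order
2. Calculate time gaps between consecutive events
3. Compute mean of gaps: 678 / 7 = 96.9 seconds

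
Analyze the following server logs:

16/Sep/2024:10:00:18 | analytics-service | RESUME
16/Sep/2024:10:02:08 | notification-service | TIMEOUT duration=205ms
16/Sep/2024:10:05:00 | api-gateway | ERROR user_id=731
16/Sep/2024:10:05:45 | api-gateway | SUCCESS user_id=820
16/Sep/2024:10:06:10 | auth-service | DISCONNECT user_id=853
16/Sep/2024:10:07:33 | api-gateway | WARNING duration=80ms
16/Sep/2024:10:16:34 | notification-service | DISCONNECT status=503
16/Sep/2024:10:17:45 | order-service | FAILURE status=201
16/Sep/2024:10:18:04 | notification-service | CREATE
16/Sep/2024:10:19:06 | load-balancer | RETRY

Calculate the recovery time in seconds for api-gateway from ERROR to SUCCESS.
45

To calculate recovery time:

1. Find ERROR event for api-gateway: 16/Sep/2024:10:05:00
2. Find next SUCCESS event for api-gateway: 16/Sep/2024:10:05:45
3. Recovery time: 16/Sep/2024:10:05:45 - 16/Sep/2024:10:05:00 = 45 seconds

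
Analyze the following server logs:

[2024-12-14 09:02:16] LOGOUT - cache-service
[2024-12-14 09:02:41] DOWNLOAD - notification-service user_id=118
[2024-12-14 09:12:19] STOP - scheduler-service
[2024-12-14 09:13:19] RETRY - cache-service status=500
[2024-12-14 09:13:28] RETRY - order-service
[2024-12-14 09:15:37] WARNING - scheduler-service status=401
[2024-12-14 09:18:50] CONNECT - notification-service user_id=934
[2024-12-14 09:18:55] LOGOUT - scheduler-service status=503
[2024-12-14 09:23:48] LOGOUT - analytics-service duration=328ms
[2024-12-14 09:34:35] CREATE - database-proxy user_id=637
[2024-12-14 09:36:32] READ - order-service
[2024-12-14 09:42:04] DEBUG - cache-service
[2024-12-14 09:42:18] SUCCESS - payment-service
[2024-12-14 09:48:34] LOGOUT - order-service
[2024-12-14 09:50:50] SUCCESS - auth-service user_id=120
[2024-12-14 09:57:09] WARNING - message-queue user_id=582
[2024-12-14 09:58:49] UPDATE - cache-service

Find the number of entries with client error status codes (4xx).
1

To find matching entries:

1. Pattern to match: client error status codes (4xx)
2. Scan each log entry for the pattern
3. Count matches: 1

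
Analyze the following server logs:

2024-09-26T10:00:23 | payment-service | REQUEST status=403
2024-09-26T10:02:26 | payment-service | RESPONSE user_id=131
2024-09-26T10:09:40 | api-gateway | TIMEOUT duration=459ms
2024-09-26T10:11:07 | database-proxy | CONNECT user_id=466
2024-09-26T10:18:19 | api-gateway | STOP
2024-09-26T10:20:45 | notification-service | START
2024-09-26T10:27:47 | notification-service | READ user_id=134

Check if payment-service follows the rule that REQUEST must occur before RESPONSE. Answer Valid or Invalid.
Valid

To validate ordering:

1. Required order: REQUEST → RESPONSE
2. Rule: REQUEST must occur before RESPONSE
3. Check actual order of events for payment-service
4. Result: Valid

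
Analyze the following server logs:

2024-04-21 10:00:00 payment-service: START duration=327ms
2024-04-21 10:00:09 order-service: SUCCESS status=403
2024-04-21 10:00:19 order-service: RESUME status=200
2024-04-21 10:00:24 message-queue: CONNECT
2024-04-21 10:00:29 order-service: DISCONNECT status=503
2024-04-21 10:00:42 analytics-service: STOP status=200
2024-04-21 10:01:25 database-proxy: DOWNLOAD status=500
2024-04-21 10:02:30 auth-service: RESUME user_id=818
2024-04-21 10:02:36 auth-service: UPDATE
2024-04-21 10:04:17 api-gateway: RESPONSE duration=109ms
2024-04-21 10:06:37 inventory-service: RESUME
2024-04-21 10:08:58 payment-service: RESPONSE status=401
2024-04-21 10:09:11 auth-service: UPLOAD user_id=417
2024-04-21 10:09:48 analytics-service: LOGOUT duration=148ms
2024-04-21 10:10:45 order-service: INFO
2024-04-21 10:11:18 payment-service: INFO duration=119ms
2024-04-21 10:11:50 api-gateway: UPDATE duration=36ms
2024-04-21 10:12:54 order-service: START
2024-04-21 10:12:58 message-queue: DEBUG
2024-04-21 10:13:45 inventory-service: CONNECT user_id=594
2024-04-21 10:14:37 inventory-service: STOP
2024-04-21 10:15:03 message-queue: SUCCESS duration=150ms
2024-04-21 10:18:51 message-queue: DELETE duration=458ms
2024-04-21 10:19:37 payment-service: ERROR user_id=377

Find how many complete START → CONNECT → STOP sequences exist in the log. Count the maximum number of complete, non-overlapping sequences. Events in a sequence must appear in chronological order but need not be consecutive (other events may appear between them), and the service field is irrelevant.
2

To count sequences:

1. Look for pattern: START → CONNECT → STOP
2. Greedily scan the log in chronological order, matching each sequence element in turn (ignoring service)
3. Each time the full pattern completes, increment the count and restart matching from the next event
4. Complete non-overlapping sequences found: 2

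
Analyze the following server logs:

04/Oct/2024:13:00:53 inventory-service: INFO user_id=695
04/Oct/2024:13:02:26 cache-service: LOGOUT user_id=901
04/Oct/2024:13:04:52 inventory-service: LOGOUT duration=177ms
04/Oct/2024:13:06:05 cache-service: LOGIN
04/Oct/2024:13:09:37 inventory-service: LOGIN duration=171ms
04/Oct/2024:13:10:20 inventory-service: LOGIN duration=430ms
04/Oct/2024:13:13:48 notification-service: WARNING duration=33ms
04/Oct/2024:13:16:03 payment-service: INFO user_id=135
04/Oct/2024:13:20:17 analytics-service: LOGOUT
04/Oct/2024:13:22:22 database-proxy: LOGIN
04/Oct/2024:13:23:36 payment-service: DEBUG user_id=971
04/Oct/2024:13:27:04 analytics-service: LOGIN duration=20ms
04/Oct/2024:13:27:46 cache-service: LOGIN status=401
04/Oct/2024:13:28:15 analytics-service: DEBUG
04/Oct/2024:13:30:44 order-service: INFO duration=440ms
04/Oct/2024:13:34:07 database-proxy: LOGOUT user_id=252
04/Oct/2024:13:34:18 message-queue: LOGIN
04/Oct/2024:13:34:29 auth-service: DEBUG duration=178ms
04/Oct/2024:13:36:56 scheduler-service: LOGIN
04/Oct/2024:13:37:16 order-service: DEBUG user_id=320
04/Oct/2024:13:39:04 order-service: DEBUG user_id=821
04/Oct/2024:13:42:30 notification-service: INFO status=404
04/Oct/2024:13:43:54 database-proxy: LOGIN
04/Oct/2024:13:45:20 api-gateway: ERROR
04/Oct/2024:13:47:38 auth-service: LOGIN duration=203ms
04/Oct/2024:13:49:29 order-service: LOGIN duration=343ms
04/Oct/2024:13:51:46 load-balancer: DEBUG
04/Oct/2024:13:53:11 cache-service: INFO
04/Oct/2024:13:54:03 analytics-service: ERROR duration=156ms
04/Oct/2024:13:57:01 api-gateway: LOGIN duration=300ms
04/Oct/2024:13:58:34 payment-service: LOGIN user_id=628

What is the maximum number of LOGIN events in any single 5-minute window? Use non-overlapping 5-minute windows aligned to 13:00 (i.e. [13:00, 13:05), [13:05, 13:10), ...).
2

To find the burst window:

1. Divide the log period into non-overlapping 5-minute windows starting at 13:00
2. Count LOGIN events in each window
3. Find the window with maximum count
4. Maximum events in a window: 2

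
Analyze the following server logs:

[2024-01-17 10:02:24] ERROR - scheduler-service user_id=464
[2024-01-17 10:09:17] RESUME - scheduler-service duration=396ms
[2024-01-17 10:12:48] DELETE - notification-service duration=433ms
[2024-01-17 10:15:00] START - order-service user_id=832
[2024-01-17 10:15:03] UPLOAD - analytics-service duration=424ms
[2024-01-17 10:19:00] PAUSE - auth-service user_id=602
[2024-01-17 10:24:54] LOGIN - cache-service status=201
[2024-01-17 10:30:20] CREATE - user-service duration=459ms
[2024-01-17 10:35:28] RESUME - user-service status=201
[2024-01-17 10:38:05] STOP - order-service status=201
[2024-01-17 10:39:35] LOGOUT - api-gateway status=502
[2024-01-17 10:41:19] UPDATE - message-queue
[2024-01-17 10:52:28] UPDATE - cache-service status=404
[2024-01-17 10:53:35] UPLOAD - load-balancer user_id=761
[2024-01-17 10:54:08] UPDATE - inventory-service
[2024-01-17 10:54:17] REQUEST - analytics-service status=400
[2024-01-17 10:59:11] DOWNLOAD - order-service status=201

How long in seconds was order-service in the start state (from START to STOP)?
1385

To calculate state duration:

1. Find START event for order-service: 2024-01-17 10:15:00
2. Find STOP event for order-service: 2024-01-17 10:38:05
3. Calculate duration: 2024-01-17 10:38:05 - 2024-01-17 10:15:00 = 1385 seconds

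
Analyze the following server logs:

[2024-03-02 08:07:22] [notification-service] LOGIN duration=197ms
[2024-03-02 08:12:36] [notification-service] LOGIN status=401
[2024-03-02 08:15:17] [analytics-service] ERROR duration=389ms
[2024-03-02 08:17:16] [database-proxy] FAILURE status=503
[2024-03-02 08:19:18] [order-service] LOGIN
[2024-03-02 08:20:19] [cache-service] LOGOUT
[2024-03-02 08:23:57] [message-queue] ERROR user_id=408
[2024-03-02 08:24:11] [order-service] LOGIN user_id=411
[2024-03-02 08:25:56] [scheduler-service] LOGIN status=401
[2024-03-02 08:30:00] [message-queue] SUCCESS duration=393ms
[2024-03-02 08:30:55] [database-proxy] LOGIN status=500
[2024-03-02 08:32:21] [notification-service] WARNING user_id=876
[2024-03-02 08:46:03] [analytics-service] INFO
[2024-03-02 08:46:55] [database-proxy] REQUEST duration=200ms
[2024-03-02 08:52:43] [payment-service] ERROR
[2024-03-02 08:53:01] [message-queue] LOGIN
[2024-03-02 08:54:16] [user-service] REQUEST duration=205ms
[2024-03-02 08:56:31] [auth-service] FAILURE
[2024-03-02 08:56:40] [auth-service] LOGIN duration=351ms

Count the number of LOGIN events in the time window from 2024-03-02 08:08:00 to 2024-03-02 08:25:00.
3

To count events in the time window:

1. Window boundaries: 2024-03-02 08:08:00 to 2024-03-02 08:25:00
2. Filter for LOGIN events within this window
3. Count matching events: 3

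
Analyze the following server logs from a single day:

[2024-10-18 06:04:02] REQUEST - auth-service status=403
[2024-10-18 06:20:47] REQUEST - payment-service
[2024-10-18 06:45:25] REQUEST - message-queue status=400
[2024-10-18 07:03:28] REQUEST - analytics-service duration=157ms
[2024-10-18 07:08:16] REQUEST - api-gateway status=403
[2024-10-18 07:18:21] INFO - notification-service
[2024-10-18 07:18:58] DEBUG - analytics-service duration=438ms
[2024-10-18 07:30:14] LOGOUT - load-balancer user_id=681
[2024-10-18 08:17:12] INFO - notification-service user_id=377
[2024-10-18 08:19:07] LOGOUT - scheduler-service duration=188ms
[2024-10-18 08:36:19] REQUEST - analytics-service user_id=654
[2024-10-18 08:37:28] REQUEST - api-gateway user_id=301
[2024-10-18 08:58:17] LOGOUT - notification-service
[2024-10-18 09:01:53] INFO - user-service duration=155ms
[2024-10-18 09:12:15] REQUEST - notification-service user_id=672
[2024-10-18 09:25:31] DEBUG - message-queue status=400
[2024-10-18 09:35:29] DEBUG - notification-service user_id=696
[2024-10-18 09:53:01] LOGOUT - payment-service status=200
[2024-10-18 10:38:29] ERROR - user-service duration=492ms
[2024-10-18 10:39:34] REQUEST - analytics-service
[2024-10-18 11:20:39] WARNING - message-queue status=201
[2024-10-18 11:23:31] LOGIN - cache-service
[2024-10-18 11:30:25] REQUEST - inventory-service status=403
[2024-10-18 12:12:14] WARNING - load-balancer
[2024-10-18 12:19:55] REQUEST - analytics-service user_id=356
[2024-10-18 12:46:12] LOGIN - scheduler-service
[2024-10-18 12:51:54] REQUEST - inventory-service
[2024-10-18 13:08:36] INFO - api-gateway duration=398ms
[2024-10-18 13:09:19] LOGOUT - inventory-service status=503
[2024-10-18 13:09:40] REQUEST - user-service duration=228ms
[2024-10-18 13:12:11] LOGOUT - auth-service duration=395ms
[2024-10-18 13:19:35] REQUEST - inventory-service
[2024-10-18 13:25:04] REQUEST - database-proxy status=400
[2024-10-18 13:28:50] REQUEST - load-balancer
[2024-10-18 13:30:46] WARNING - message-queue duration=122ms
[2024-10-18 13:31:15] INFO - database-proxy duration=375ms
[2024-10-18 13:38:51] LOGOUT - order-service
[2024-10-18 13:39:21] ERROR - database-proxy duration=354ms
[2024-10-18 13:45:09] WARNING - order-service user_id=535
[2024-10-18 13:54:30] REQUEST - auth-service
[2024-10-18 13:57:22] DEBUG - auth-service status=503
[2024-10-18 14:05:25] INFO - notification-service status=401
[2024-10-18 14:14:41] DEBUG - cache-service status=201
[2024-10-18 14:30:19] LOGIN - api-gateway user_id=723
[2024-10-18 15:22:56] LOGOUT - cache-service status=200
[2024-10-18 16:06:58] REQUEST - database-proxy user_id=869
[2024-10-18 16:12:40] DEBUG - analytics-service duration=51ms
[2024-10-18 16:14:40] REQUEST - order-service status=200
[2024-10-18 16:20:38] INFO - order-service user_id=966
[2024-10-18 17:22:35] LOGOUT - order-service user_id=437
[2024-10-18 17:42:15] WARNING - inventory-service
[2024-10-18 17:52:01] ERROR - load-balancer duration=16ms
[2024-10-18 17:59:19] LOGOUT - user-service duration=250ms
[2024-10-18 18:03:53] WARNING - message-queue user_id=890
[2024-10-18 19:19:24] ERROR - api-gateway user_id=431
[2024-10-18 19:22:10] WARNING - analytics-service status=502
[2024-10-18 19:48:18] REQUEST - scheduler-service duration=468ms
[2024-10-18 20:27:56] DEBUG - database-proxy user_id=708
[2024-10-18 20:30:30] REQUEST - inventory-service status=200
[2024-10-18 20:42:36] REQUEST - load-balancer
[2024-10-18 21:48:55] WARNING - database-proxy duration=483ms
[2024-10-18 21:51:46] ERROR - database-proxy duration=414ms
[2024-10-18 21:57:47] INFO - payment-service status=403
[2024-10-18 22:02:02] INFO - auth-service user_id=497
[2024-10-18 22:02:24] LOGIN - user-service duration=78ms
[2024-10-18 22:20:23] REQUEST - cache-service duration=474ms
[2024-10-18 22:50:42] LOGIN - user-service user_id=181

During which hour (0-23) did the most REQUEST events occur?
13

To find the peak hour:

1. Group all REQUEST events by hour
2. Count events in each hour
3. Find hour with maximum count
4. Peak hour: 13 (with 5 events)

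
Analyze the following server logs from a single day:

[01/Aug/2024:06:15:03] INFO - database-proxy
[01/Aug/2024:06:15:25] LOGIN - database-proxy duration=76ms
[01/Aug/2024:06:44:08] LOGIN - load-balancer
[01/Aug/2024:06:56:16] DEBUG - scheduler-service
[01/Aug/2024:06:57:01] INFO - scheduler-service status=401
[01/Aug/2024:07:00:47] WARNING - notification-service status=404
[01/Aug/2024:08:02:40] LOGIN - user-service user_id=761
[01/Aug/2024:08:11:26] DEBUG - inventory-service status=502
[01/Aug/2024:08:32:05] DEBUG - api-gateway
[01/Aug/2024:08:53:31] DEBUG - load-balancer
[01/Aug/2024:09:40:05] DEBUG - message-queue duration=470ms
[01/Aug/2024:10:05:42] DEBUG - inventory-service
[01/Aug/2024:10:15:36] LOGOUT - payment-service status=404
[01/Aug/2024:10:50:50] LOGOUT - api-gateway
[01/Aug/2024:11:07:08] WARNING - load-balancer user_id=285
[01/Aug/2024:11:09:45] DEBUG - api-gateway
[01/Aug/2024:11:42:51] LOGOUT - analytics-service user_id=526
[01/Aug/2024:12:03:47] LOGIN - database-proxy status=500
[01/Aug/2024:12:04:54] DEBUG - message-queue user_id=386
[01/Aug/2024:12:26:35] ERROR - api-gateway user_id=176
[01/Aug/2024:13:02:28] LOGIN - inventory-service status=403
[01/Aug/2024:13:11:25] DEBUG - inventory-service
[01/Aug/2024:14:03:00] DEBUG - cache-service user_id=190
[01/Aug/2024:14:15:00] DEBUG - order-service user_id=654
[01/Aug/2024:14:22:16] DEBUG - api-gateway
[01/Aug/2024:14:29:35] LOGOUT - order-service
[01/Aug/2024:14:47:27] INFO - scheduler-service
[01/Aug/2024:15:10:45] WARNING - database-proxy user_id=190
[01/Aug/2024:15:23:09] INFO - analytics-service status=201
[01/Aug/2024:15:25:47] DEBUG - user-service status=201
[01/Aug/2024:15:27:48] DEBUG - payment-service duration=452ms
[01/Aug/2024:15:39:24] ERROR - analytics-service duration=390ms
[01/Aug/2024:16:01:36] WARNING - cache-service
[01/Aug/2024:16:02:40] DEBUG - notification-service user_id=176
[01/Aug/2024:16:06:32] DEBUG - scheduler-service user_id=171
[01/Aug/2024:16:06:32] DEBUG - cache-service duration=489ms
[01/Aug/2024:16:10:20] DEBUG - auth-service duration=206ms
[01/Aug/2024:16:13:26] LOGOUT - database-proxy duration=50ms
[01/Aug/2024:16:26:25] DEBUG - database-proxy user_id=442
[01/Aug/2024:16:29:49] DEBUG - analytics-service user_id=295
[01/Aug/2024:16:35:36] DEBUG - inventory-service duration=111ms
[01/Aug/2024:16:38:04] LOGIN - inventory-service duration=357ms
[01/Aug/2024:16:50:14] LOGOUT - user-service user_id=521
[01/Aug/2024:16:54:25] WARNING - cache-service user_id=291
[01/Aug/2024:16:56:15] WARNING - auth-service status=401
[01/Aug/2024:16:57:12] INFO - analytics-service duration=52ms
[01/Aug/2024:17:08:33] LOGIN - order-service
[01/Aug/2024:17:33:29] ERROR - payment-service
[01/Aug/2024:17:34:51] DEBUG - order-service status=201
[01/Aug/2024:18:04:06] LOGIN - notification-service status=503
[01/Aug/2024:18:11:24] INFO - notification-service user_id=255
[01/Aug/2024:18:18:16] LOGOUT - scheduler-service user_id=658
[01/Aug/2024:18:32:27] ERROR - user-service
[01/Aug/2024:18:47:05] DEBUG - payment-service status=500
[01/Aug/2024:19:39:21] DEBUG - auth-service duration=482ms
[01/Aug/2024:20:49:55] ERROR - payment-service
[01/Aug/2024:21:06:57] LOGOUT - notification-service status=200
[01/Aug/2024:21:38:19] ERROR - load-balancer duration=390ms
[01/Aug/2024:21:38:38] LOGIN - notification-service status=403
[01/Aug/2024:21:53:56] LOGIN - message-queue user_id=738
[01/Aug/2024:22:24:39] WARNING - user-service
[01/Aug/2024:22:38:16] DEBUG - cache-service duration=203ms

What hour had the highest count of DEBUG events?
16

To find the peak hour:

1. Group all DEBUG events by hour
2. Count events in each hour
3. Find hour with maximum count
4. Peak hour: 16 (with 7 events)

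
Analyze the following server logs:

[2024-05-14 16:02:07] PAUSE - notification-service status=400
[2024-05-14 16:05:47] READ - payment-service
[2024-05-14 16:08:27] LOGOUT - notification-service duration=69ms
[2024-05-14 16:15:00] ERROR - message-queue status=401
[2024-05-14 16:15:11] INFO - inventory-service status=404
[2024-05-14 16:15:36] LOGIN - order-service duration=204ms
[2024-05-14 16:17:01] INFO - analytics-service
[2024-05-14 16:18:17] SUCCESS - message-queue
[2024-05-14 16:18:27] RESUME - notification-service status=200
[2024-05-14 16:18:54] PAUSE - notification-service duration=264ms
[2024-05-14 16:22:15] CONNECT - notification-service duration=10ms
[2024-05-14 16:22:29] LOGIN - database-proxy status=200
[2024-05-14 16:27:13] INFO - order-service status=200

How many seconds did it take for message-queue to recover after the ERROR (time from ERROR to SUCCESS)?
197

To calculate recovery time:

1. Find ERROR event for message-queue: 2024-05-14 16:15:00
2. Find next SUCCESS event for message-queue: 2024-05-14 16:18:17
3. Recovery time: 2024-05-14 16:18:17 - 2024-05-14 16:15:00 = 197 seconds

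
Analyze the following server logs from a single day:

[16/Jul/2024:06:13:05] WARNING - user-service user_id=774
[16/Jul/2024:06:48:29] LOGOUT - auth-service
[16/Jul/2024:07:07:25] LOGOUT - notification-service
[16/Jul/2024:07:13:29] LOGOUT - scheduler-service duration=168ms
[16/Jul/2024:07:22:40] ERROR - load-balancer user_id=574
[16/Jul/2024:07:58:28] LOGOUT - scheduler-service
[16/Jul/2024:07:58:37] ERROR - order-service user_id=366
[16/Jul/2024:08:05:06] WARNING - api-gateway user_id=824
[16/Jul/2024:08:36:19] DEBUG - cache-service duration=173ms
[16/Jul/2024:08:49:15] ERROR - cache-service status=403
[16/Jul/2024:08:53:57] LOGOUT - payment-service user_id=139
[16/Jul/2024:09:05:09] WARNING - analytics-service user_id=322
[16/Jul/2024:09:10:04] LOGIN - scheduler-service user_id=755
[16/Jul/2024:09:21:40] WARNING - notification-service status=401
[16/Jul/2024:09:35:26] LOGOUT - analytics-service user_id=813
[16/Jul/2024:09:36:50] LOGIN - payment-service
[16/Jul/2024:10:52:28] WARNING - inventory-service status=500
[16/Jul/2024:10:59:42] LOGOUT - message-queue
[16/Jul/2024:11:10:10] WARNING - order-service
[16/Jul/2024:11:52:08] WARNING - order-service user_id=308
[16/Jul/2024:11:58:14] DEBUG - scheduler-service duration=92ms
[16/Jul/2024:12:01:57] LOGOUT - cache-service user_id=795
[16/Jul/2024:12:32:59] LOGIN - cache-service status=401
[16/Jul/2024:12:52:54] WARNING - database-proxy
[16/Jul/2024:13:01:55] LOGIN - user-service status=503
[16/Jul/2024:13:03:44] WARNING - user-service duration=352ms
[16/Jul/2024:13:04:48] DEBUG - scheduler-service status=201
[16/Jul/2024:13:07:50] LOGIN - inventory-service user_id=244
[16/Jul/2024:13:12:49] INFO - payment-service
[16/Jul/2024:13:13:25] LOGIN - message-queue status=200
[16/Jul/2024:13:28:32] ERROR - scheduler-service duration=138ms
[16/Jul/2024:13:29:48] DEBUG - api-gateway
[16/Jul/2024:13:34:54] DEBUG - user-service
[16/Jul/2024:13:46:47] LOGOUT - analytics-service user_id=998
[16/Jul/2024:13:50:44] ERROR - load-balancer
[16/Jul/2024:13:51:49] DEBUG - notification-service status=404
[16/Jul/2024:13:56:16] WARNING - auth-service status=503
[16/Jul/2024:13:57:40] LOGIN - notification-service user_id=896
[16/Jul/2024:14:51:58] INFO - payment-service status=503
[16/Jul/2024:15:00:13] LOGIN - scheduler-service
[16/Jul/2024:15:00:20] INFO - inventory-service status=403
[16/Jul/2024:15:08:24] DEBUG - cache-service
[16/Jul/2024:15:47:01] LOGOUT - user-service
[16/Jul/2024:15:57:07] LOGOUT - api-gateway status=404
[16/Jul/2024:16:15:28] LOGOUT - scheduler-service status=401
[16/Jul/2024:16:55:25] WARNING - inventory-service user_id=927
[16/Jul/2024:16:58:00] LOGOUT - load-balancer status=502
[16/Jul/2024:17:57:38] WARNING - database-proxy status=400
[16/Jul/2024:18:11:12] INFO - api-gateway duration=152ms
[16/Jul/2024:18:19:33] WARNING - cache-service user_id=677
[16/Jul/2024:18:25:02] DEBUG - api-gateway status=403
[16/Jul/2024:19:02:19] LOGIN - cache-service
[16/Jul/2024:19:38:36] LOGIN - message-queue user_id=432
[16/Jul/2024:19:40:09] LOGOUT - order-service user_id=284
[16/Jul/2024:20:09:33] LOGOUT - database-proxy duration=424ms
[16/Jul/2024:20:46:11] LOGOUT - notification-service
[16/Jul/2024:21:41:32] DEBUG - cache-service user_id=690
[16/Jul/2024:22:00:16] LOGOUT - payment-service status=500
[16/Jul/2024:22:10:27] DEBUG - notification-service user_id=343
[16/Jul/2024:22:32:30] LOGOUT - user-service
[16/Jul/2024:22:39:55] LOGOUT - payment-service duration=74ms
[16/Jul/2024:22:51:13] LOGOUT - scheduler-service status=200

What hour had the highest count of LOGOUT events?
22

To find the peak hour:

1. Group all LOGOUT events by hour
2. Count events in each hour
3. Find hour with maximum count
4. Peak hour: 22 (with 4 events)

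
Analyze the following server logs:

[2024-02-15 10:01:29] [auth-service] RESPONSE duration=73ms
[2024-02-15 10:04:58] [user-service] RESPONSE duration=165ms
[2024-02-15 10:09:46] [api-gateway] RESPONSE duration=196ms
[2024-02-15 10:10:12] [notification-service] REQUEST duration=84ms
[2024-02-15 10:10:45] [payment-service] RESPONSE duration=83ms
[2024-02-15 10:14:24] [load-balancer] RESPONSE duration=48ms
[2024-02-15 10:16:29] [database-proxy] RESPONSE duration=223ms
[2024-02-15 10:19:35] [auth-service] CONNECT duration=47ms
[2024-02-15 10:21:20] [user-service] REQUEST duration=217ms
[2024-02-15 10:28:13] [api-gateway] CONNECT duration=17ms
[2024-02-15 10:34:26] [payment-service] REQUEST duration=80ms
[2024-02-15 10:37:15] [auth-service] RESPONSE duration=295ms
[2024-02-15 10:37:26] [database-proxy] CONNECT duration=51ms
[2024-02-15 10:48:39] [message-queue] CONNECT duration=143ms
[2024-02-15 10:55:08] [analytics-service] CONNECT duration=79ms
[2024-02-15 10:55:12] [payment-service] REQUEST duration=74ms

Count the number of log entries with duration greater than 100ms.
6

To count timeouts:

1. Threshold: 100ms
2. Extract duration from each log entry
3. Count entries where duration > 100
4. Timeout count: 6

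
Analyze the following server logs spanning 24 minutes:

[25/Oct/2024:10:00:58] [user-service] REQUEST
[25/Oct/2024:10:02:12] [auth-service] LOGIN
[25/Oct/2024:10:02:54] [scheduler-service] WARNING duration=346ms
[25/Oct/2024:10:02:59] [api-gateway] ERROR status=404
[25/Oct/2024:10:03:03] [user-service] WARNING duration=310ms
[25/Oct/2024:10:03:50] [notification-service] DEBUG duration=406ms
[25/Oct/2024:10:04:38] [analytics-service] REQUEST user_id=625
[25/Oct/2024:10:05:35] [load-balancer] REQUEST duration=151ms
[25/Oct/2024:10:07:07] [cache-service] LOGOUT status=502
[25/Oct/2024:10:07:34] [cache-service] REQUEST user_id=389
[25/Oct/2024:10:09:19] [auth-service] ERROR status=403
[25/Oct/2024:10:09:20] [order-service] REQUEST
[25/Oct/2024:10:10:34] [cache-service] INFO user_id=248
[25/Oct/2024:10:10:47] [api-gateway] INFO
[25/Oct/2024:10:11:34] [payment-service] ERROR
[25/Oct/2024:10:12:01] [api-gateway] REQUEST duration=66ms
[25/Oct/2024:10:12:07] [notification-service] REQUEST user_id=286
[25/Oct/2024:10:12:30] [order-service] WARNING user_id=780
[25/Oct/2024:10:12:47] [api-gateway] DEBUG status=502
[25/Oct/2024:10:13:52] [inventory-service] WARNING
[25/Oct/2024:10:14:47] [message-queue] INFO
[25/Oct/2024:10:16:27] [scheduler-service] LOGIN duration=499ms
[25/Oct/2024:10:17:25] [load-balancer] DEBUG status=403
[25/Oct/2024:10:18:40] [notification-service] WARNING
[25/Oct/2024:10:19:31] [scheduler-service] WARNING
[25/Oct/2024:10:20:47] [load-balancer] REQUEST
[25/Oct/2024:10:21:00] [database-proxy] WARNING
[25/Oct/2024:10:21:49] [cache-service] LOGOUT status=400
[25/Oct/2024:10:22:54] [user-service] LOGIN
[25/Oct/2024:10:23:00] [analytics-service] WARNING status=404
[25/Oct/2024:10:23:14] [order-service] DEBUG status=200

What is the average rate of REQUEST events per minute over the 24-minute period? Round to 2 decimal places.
0.33

To calculate the rate:

1. Count total REQUEST events: 8
2. Total time period: 24 minutes
3. Rate = 8 / 24 = 0.33 events per minute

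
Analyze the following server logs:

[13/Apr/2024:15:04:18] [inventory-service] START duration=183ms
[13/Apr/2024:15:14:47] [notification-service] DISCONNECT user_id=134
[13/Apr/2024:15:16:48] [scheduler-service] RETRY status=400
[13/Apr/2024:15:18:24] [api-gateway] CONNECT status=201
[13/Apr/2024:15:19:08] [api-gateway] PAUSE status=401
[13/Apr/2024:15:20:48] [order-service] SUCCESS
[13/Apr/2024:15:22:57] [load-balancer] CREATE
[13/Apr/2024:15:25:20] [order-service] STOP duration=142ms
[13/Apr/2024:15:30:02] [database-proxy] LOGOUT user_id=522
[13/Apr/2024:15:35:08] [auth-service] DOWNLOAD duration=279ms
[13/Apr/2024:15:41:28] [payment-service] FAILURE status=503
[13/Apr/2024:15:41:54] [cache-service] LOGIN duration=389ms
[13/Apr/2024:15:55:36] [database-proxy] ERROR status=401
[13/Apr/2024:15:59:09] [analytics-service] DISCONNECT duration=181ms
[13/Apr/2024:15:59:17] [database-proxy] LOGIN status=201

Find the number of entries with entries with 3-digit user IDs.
2

To find matching entries:

1. Pattern to match: entries with 3-digit user IDs
2. Scan each log entry for the pattern
3. Count matches: 2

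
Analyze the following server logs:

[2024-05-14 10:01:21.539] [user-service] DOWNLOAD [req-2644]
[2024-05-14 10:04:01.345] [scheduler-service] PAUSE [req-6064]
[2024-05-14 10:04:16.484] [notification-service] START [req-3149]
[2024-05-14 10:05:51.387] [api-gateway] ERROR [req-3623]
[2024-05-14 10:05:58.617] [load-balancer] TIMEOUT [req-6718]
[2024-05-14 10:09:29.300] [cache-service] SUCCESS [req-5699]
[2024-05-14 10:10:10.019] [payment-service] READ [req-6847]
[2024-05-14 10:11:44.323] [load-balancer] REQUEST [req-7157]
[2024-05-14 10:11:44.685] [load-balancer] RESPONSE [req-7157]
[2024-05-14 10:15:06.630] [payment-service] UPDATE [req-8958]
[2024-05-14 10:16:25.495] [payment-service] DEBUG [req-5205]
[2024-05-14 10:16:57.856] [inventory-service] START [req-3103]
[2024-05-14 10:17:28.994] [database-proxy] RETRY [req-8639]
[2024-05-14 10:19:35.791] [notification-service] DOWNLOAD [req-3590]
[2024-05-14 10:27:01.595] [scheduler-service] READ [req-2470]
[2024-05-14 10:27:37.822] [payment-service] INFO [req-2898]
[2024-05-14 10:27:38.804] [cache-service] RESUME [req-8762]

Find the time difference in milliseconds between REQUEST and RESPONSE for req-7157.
362

To calculate latency:

1. Find REQUEST with id req-7157: 2024-05-14 10:11:44.323
2. Find RESPONSE with id req-7157: 2024-05-14 10:11:44.685
3. Latency: 2024-05-14 10:11:44.685 - 2024-05-14 10:11:44.323 = 362ms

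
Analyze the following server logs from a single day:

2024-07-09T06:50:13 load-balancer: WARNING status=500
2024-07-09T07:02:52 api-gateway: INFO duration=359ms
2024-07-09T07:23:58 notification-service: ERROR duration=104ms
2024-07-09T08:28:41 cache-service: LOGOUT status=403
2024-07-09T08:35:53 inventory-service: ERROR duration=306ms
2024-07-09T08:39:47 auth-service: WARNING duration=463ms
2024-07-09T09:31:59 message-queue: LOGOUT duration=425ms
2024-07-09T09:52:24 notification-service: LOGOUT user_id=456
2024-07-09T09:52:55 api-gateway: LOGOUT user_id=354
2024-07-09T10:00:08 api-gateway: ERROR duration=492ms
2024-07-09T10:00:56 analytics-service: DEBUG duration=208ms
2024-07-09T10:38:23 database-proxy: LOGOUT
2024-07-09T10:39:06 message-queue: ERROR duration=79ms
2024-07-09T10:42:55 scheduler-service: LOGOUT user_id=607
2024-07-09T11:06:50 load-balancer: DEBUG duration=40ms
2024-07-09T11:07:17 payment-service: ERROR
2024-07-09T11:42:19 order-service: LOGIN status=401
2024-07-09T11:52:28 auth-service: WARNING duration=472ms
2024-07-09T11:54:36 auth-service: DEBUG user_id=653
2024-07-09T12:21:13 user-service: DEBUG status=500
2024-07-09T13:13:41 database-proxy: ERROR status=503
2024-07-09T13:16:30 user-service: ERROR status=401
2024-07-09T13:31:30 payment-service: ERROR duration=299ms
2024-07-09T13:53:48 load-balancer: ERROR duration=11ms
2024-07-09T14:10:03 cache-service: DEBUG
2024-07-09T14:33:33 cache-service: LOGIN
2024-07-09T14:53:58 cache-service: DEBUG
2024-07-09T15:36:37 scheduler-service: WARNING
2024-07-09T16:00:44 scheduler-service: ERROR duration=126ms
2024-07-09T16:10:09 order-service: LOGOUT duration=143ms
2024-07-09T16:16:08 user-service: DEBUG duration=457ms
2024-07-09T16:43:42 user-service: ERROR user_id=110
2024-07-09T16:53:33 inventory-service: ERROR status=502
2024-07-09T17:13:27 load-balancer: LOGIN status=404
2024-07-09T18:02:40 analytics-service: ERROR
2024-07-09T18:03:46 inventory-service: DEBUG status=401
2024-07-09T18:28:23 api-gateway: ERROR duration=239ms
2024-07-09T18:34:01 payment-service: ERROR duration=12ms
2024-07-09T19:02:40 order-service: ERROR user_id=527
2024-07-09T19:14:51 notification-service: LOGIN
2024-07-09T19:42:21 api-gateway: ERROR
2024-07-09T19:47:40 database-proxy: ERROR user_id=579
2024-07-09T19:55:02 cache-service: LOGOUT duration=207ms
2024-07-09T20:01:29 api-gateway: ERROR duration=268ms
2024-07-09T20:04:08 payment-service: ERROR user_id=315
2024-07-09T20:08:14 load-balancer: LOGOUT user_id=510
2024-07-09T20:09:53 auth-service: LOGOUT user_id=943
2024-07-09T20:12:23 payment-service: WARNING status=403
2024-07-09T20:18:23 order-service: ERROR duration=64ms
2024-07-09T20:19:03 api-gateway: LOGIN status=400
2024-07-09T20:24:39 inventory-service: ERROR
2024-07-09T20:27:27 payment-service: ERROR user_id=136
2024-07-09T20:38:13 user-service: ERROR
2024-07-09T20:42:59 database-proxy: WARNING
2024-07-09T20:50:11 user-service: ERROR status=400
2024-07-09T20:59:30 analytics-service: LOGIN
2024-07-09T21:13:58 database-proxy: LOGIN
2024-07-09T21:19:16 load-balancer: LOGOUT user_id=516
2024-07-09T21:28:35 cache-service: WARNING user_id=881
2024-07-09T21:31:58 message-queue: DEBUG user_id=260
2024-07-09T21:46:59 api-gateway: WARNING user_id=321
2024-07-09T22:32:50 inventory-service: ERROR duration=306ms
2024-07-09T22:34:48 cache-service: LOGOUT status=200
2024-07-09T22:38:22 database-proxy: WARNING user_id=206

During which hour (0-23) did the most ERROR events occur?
20

To find the peak hour:

1. Group all ERROR events by hour
2. Count events in each hour
3. Find hour with maximum count
4. Peak hour: 20 (with 7 events)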